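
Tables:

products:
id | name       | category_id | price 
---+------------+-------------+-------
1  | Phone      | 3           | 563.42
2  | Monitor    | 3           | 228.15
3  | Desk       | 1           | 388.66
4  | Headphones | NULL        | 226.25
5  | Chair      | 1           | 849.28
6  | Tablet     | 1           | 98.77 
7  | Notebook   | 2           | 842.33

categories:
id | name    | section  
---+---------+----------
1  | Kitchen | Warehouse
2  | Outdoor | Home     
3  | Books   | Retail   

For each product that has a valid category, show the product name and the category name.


INNER JOIN keeps only products rows whose category_id matches an id in categories. Walk through each product:
  - product 1 (Phone): category_id=3 -> matches Books
  - product 2 (Monitor): category_id=3 -> matches Books
  - product 3 (Desk): category_id=1 -> matches Kitchen
  - product 4 (Headphones): category_id=NULL, no match -> dropped
  - product 5 (Chair): category_id=1 -> matches Kitchen
  - product 6 (Tablet): category_id=1 -> matches Kitchen
  - product 7 (Notebook): category_id=2 -> matches Outdoor
So 1 of 7 rows is dropped.

SQL:
SELECT a.name, b.name AS category
FROM products a
INNER JOIN categories b ON a.category_id = b.id

Result:
name     | category
---------+---------
Phone    | Books   
Monitor  | Books   
Desk     | Kitchen 
Chair    | Kitchen 
Tablet   | Kitchen 
Notebook | Outdoor 


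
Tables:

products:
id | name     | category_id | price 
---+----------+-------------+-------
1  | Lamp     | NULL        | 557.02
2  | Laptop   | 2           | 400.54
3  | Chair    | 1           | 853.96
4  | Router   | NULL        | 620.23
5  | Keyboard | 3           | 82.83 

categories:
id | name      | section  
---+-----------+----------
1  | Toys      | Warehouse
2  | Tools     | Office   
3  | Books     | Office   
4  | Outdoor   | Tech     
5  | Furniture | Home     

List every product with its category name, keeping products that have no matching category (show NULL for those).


LEFT JOIN keeps every row from products (the left table); where category_id has no match in categories, the category columns become NULL. Walk through each product:
  - product 1 (Lamp): category_id=NULL, no match -> kept with NULL
  - product 2 (Laptop): category_id=2 -> matches Tools
  - product 3 (Chair): category_id=1 -> matches Toys
  - product 4 (Router): category_id=NULL, no match -> kept with NULL
  - product 5 (Keyboard): category_id=3 -> matches Books
All 5 rows appear; 2 have NULL category.

SQL:
SELECT a.name, b.name AS category
FROM products a
LEFT JOIN categories b ON a.category_id = b.id

Result:
name     | category
---------+---------
Lamp     | NULL    
Laptop   | Tools   
Chair    | Toys    
Router   | NULL    
Keyboard | Books   


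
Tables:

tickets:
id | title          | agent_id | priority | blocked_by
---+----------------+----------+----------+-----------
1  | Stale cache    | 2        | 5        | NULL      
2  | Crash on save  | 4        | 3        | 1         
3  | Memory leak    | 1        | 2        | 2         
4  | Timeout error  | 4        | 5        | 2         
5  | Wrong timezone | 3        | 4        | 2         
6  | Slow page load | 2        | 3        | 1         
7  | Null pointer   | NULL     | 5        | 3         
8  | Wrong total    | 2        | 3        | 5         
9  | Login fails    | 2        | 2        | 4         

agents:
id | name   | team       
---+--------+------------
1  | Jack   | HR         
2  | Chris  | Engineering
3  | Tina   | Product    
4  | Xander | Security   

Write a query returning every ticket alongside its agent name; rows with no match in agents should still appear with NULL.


LEFT JOIN keeps every row from tickets (the left table); where agent_id has no match in agents, the agent columns become NULL. Walk through each ticket:
  - ticket 1 (Stale cache): agent_id=2 -> matches Chris
  - ticket 2 (Crash on save): agent_id=4 -> matches Xander
  - ticket 3 (Memory leak): agent_id=1 -> matches Jack
  - ticket 4 (Timeout error): agent_id=4 -> matches Xander
  - ticket 5 (Wrong timezone): agent_id=3 -> matches Tina
  - ticket 6 (Slow page load): agent_id=2 -> matches Chris
  - ticket 7 (Null pointer): agent_id=NULL, no match -> kept with NULL
  - ticket 8 (Wrong total): agent_id=2 -> matches Chris
  - ticket 9 (Login fails): agent_id=2 -> matches Chris
All 9 rows appear; 1 has NULL agent.

SQL:
SELECT a.title, b.name AS agent
FROM tickets a
LEFT JOIN agents b ON a.agent_id = b.id

Result:
title          | agent 
---------------+-------
Stale cache    | Chris 
Crash on save  | Xander
Memory leak    | Jack  
Timeout error  | Xander
Wrong timezone | Tina  
Slow page load | Chris 
Null pointer   | NULL  
Wrong total    | Chris 
Login fails    | Chris 


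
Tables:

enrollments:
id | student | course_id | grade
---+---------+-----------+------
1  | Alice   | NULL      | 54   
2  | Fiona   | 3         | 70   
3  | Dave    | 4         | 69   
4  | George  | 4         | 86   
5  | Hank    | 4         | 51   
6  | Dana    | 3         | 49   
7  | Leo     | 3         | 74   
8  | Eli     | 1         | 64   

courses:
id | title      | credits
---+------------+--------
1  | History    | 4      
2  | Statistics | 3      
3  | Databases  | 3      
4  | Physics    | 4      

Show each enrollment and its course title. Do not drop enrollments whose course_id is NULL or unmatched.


LEFT JOIN keeps every row from enrollments (the left table); where course_id has no match in courses, the course columns become NULL. Walk through each enrollment:
  - enrollment 1 (Alice): course_id=NULL, no match -> kept with NULL
  - enrollment 2 (Fiona): course_id=3 -> matches Databases
  - enrollment 3 (Dave): course_id=4 -> matches Physics
  - enrollment 4 (George): course_id=4 -> matches Physics
  - enrollment 5 (Hank): course_id=4 -> matches Physics
  - enrollment 6 (Dana): course_id=3 -> matches Databases
  - enrollment 7 (Leo): course_id=3 -> matches Databases
  - enrollment 8 (Eli): course_id=1 -> matches History
All 8 rows appear; 1 has NULL course.

SQL:
SELECT a.student, b.title AS course
FROM enrollments a
LEFT JOIN courses b ON a.course_id = b.id

Result:
student | course   
--------+----------
Alice   | NULL     
Fiona   | Databases
Dave    | Physics  
George  | Physics  
Hank    | Physics  
Dana    | Databases
Leo     | Databases
Eli     | History  


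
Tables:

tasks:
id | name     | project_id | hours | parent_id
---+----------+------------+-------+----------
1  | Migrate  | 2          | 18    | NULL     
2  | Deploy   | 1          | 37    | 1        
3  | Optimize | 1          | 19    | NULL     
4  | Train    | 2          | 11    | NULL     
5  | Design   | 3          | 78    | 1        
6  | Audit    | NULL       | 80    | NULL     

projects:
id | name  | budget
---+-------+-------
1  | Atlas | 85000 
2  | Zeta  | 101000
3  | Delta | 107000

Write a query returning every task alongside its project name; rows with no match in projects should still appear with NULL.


LEFT JOIN keeps every row from tasks (the left table); where project_id has no match in projects, the project columns become NULL. Walk through each task:
  - task 1 (Migrate): project_id=2 -> matches Zeta
  - task 2 (Deploy): project_id=1 -> matches Atlas
  - task 3 (Optimize): project_id=1 -> matches Atlas
  - task 4 (Train): project_id=2 -> matches Zeta
  - task 5 (Design): project_id=3 -> matches Delta
  - task 6 (Audit): project_id=NULL, no match -> kept with NULL
All 6 rows appear; 1 has NULL project.

SQL:
SELECT a.name, b.name AS project
FROM tasks a
LEFT JOIN projects b ON a.project_id = b.id

Result:
name     | project
---------+--------
Migrate  | Zeta   
Deploy   | Atlas  
Optimize | Atlas  
Train    | Zeta   
Design   | Delta  
Audit    | NULL   


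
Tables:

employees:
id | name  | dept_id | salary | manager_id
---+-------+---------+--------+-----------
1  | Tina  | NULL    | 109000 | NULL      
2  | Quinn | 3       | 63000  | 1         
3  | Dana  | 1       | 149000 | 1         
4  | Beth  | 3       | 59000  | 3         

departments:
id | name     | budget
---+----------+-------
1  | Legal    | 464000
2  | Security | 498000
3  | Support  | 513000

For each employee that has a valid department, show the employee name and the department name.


INNER JOIN keeps only employees rows whose dept_id matches an id in departments. Walk through each employee:
  - employee 1 (Tina): dept_id=NULL, no match -> dropped
  - employee 2 (Quinn): dept_id=3 -> matches Support
  - employee 3 (Dana): dept_id=1 -> matches Legal
  - employee 4 (Beth): dept_id=3 -> matches Support
So 1 of 4 rows is dropped.

SQL:
SELECT a.name, b.name AS department
FROM employees a
INNER JOIN departments b ON a.dept_id = b.id

Result:
name  | department
------+-----------
Quinn | Support   
Dana  | Legal     
Beth  | Support   


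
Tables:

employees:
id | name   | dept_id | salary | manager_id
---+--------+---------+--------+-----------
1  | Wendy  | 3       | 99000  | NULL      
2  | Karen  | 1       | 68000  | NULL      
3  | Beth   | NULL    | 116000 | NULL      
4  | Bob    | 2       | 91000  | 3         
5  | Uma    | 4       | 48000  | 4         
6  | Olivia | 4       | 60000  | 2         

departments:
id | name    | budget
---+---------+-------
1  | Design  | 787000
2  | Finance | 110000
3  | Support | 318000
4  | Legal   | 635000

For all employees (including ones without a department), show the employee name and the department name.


LEFT JOIN keeps every row from employees (the left table); where dept_id has no match in departments, the department columns become NULL. Walk through each employee:
  - employee 1 (Wendy): dept_id=3 -> matches Support
  - employee 2 (Karen): dept_id=1 -> matches Design
  - employee 3 (Beth): dept_id=NULL, no match -> kept with NULL
  - employee 4 (Bob): dept_id=2 -> matches Finance
  - employee 5 (Uma): dept_id=4 -> matches Legal
  - employee 6 (Olivia): dept_id=4 -> matches Legal
All 6 rows appear; 1 has NULL department.

SQL:
SELECT a.name, b.name AS department
FROM employees a
LEFT JOIN departments b ON a.dept_id = b.id

Result:
name   | department
-------+-----------
Wendy  | Support   
Karen  | Design    
Beth   | NULL      
Bob    | Finance   
Uma    | Legal     
Olivia | Legal     


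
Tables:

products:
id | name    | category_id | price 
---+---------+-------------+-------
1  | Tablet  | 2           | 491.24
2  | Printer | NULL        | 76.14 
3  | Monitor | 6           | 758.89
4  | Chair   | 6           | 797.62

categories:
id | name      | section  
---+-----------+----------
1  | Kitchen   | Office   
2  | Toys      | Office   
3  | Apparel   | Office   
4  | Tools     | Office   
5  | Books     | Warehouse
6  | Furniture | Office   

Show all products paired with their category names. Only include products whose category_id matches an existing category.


INNER JOIN keeps only products rows whose category_id matches an id in categories. Walk through each product:
  - product 1 (Tablet): category_id=2 -> matches Toys
  - product 2 (Printer): category_id=NULL, no match -> dropped
  - product 3 (Monitor): category_id=6 -> matches Furniture
  - product 4 (Chair): category_id=6 -> matches Furniture
So 1 of 4 rows is dropped.

SQL:
SELECT a.name, b.name AS category
FROM products a
INNER JOIN categories b ON a.category_id = b.id

Result:
name    | category 
--------+----------
Tablet  | Toys     
Monitor | Furniture
Chair   | Furniture


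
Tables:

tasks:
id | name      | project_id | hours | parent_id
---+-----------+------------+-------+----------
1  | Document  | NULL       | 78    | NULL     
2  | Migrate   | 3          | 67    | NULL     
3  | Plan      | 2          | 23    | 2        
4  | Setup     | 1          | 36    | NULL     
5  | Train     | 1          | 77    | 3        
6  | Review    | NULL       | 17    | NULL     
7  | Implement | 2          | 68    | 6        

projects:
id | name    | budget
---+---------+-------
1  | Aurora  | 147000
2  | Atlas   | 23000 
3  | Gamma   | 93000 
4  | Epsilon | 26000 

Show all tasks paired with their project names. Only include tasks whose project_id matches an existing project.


INNER JOIN keeps only tasks rows whose project_id matches an id in projects. Walk through each task:
  - task 1 (Document): project_id=NULL, no match -> dropped
  - task 2 (Migrate): project_id=3 -> matches Gamma
  - task 3 (Plan): project_id=2 -> matches Atlas
  - task 4 (Setup): project_id=1 -> matches Aurora
  - task 5 (Train): project_id=1 -> matches Aurora
  - task 6 (Review): project_id=NULL, no match -> dropped
  - task 7 (Implement): project_id=2 -> matches Atlas
So 2 of 7 rows are dropped.

SQL:
SELECT a.name, b.name AS project
FROM tasks a
INNER JOIN projects b ON a.project_id = b.id

Result:
name      | project
----------+--------
Migrate   | Gamma  
Plan      | Atlas  
Setup     | Aurora 
Train     | Aurora 
Implement | Atlas  


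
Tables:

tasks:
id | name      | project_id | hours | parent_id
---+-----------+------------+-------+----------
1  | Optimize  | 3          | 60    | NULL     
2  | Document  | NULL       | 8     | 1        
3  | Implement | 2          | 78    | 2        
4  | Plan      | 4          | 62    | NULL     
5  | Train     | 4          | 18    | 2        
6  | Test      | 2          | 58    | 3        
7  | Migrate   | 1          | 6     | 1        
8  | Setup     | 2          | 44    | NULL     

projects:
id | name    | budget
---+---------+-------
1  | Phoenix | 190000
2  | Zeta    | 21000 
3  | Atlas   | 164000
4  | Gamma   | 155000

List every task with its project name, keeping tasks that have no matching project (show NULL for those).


LEFT JOIN keeps every row from tasks (the left table); where project_id has no match in projects, the project columns become NULL. Walk through each task:
  - task 1 (Optimize): project_id=3 -> matches Atlas
  - task 2 (Document): project_id=NULL, no match -> kept with NULL
  - task 3 (Implement): project_id=2 -> matches Zeta
  - task 4 (Plan): project_id=4 -> matches Gamma
  - task 5 (Train): project_id=4 -> matches Gamma
  - task 6 (Test): project_id=2 -> matches Zeta
  - task 7 (Migrate): project_id=1 -> matches Phoenix
  - task 8 (Setup): project_id=2 -> matches Zeta
All 8 rows appear; 1 has NULL project.

SQL:
SELECT a.name, b.name AS project
FROM tasks a
LEFT JOIN projects b ON a.project_id = b.id

Result:
name      | project
----------+--------
Optimize  | Atlas  
Document  | NULL   
Implement | Zeta   
Plan      | Gamma  
Train     | Gamma  
Test      | Zeta   
Migrate   | Phoenix
Setup     | Zeta   


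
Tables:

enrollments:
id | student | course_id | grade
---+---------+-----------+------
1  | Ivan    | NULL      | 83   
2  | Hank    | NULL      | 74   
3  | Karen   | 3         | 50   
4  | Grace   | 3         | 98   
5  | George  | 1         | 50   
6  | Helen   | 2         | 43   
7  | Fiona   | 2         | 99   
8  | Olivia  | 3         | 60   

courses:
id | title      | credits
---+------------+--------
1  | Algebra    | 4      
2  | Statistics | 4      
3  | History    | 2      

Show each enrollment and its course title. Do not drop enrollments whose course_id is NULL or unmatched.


LEFT JOIN keeps every row from enrollments (the left table); where course_id has no match in courses, the course columns become NULL. Walk through each enrollment:
  - enrollment 1 (Ivan): course_id=NULL, no match -> kept with NULL
  - enrollment 2 (Hank): course_id=NULL, no match -> kept with NULL
  - enrollment 3 (Karen): course_id=3 -> matches History
  - enrollment 4 (Grace): course_id=3 -> matches History
  - enrollment 5 (George): course_id=1 -> matches Algebra
  - enrollment 6 (Helen): course_id=2 -> matches Statistics
  - enrollment 7 (Fiona): course_id=2 -> matches Statistics
  - enrollment 8 (Olivia): course_id=3 -> matches History
All 8 rows appear; 2 have NULL course.

SQL:
SELECT a.student, b.title AS course
FROM enrollments a
LEFT JOIN courses b ON a.course_id = b.id

Result:
student | course    
--------+-----------
Ivan    | NULL      
Hank    | NULL      
Karen   | History   
Grace   | History   
George  | Algebra   
Helen   | Statistics
Fiona   | Statistics
Olivia  | History   


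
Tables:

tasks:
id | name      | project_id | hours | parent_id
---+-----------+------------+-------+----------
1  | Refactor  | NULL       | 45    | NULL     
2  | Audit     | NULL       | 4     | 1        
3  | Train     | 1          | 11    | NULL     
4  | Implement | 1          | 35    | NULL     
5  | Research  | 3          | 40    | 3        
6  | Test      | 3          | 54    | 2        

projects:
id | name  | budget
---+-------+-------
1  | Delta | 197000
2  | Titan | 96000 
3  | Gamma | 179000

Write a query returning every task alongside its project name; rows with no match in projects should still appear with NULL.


LEFT JOIN keeps every row from tasks (the left table); where project_id has no match in projects, the project columns become NULL. Walk through each task:
  - task 1 (Refactor): project_id=NULL, no match -> kept with NULL
  - task 2 (Audit): project_id=NULL, no match -> kept with NULL
  - task 3 (Train): project_id=1 -> matches Delta
  - task 4 (Implement): project_id=1 -> matches Delta
  - task 5 (Research): project_id=3 -> matches Gamma
  - task 6 (Test): project_id=3 -> matches Gamma
All 6 rows appear; 2 have NULL project.

SQL:
SELECT a.name, b.name AS project
FROM tasks a
LEFT JOIN projects b ON a.project_id = b.id

Result:
name      | project
----------+--------
Refactor  | NULL   
Audit     | NULL   
Train     | Delta  
Implement | Delta  
Research  | Gamma  
Test      | Gamma  


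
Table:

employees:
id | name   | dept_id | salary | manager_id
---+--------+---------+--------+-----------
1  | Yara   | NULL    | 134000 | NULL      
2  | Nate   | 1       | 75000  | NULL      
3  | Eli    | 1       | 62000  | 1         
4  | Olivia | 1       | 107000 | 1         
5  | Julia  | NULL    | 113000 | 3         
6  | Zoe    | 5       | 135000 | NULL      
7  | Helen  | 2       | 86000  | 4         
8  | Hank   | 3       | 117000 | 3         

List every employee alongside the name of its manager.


This is a self-join: employees is joined to a second copy of itself, matching each row's manager_id to another row's id. Use LEFT JOIN so rows with manager_id=NULL are kept.
  - employee 1 (Yara): manager_id=NULL -> NULL
  - employee 2 (Nate): manager_id=NULL -> NULL
  - employee 3 (Eli): manager_id=1 -> Yara
  - employee 4 (Olivia): manager_id=1 -> Yara
  - employee 5 (Julia): manager_id=3 -> Eli
  - employee 6 (Zoe): manager_id=NULL -> NULL
  - employee 7 (Helen): manager_id=4 -> Olivia
  - employee 8 (Hank): manager_id=3 -> Eli

SQL:
SELECT a.name AS item, b.name AS manager
FROM employees a
LEFT JOIN employees b ON a.manager_id = b.id

Result:
item   | manager
-------+--------
Yara   | NULL   
Nate   | NULL   
Eli    | Yara   
Olivia | Yara   
Julia  | Eli    
Zoe    | NULL   
Helen  | Olivia 
Hank   | Eli    


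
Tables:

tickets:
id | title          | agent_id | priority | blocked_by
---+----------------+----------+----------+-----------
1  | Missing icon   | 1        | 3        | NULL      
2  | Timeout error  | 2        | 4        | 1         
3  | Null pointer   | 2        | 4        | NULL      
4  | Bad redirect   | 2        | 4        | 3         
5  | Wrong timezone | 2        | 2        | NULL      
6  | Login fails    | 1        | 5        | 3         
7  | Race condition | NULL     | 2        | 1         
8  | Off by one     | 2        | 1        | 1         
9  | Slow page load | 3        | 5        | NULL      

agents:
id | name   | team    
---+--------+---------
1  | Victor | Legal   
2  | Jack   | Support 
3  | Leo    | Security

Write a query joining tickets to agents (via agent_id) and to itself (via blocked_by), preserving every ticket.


Two LEFT JOINs from the same base table tickets: one to agents via agent_id, one to tickets itself via blocked_by. Both are LEFT so every ticket is preserved.
Match against agents:
  - ticket 1 (Missing icon): agent_id=1 -> matches Victor
  - ticket 2 (Timeout error): agent_id=2 -> matches Jack
  - ticket 3 (Null pointer): agent_id=2 -> matches Jack
  - ticket 4 (Bad redirect): agent_id=2 -> matches Jack
  - ticket 5 (Wrong timezone): agent_id=2 -> matches Jack
  - ticket 6 (Login fails): agent_id=1 -> matches Victor
  - ticket 7 (Race condition): agent_id=NULL, no match -> kept with NULL
  - ticket 8 (Off by one): agent_id=2 -> matches Jack
  - ticket 9 (Slow page load): agent_id=3 -> matches Leo
Match against tickets (self):
  - ticket 1 (Missing icon): blocked_by=NULL -> NULL
  - ticket 2 (Timeout error): blocked_by=1 -> Missing icon
  - ticket 3 (Null pointer): blocked_by=NULL -> NULL
  - ticket 4 (Bad redirect): blocked_by=3 -> Null pointer
  - ticket 5 (Wrong timezone): blocked_by=NULL -> NULL
  - ticket 6 (Login fails): blocked_by=3 -> Null pointer
  - ticket 7 (Race condition): blocked_by=1 -> Missing icon
  - ticket 8 (Off by one): blocked_by=1 -> Missing icon
  - ticket 9 (Slow page load): blocked_by=NULL -> NULL

SQL:
SELECT a.title, b.name AS agent, c.title AS blocked_by
FROM tickets a
LEFT JOIN agents b ON a.agent_id = b.id
LEFT JOIN tickets c ON a.blocked_by = c.id

Result:
title          | agent  | blocked_by  
---------------+--------+-------------
Missing icon   | Victor | NULL        
Timeout error  | Jack   | Missing icon
Null pointer   | Jack   | NULL        
Bad redirect   | Jack   | Null pointer
Wrong timezone | Jack   | NULL        
Login fails    | Victor | Null pointer
Race condition | NULL   | Missing icon
Off by one     | Jack   | Missing icon
Slow page load | Leo    | NULL        


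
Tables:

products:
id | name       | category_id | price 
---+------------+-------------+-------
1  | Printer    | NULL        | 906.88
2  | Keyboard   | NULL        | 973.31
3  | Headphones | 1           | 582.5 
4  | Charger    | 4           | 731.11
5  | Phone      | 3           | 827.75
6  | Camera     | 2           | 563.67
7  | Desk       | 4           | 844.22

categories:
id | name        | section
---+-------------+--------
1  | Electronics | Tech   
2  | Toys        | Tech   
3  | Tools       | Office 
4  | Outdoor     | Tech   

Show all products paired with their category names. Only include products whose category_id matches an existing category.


INNER JOIN keeps only products rows whose category_id matches an id in categories. Walk through each product:
  - product 1 (Printer): category_id=NULL, no match -> dropped
  - product 2 (Keyboard): category_id=NULL, no match -> dropped
  - product 3 (Headphones): category_id=1 -> matches Electronics
  - product 4 (Charger): category_id=4 -> matches Outdoor
  - product 5 (Phone): category_id=3 -> matches Tools
  - product 6 (Camera): category_id=2 -> matches Toys
  - product 7 (Desk): category_id=4 -> matches Outdoor
So 2 of 7 rows are dropped.

SQL:
SELECT a.name, b.name AS category
FROM products a
INNER JOIN categories b ON a.category_id = b.id

Result:
name       | category   
-----------+------------
Headphones | Electronics
Charger    | Outdoor    
Phone      | Tools      
Camera     | Toys       
Desk       | Outdoor    


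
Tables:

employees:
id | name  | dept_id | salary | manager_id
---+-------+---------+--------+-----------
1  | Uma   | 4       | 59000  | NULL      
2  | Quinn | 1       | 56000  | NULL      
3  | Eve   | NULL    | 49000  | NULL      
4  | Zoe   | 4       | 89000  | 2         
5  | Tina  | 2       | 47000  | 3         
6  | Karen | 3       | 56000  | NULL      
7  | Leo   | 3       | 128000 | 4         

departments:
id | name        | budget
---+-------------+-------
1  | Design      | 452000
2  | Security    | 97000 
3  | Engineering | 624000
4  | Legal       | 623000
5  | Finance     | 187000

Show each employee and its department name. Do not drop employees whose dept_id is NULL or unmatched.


LEFT JOIN keeps every row from employees (the left table); where dept_id has no match in departments, the department columns become NULL. Walk through each employee:
  - employee 1 (Uma): dept_id=4 -> matches Legal
  - employee 2 (Quinn): dept_id=1 -> matches Design
  - employee 3 (Eve): dept_id=NULL, no match -> kept with NULL
  - employee 4 (Zoe): dept_id=4 -> matches Legal
  - employee 5 (Tina): dept_id=2 -> matches Security
  - employee 6 (Karen): dept_id=3 -> matches Engineering
  - employee 7 (Leo): dept_id=3 -> matches Engineering
All 7 rows appear; 1 has NULL department.

SQL:
SELECT a.name, b.name AS department
FROM employees a
LEFT JOIN departments b ON a.dept_id = b.id

Result:
name  | department 
------+------------
Uma   | Legal      
Quinn | Design     
Eve   | NULL       
Zoe   | Legal      
Tina  | Security   
Karen | Engineering
Leo   | Engineering


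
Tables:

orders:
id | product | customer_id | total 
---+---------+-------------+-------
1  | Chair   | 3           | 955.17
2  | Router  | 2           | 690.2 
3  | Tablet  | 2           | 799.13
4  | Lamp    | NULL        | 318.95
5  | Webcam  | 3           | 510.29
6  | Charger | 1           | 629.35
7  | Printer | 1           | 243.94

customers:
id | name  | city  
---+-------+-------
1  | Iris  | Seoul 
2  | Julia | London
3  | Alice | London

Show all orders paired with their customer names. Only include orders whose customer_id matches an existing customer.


INNER JOIN keeps only orders rows whose customer_id matches an id in customers. Walk through each order:
  - order 1 (Chair): customer_id=3 -> matches Alice
  - order 2 (Router): customer_id=2 -> matches Julia
  - order 3 (Tablet): customer_id=2 -> matches Julia
  - order 4 (Lamp): customer_id=NULL, no match -> dropped
  - order 5 (Webcam): customer_id=3 -> matches Alice
  - order 6 (Charger): customer_id=1 -> matches Iris
  - order 7 (Printer): customer_id=1 -> matches Iris
So 1 of 7 rows is dropped.

SQL:
SELECT a.product, b.name AS customer
FROM orders a
INNER JOIN customers b ON a.customer_id = b.id

Result:
product | customer
--------+---------
Chair   | Alice   
Router  | Julia   
Tablet  | Julia   
Webcam  | Alice   
Charger | Iris    
Printer | Iris    


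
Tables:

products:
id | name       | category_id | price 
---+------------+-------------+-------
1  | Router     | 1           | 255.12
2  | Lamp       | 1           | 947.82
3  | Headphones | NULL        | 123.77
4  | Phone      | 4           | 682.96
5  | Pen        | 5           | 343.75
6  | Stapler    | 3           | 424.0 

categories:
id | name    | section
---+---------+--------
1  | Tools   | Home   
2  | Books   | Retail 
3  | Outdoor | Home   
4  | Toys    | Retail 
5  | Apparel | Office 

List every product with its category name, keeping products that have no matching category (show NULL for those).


LEFT JOIN keeps every row from products (the left table); where category_id has no match in categories, the category columns become NULL. Walk through each product:
  - product 1 (Router): category_id=1 -> matches Tools
  - product 2 (Lamp): category_id=1 -> matches Tools
  - product 3 (Headphones): category_id=NULL, no match -> kept with NULL
  - product 4 (Phone): category_id=4 -> matches Toys
  - product 5 (Pen): category_id=5 -> matches Apparel
  - product 6 (Stapler): category_id=3 -> matches Outdoor
All 6 rows appear; 1 has NULL category.

SQL:
SELECT a.name, b.name AS category
FROM products a
LEFT JOIN categories b ON a.category_id = b.id

Result:
name       | category
-----------+---------
Router     | Tools   
Lamp       | Tools   
Headphones | NULL    
Phone      | Toys    
Pen        | Apparel 
Stapler    | Outdoor 


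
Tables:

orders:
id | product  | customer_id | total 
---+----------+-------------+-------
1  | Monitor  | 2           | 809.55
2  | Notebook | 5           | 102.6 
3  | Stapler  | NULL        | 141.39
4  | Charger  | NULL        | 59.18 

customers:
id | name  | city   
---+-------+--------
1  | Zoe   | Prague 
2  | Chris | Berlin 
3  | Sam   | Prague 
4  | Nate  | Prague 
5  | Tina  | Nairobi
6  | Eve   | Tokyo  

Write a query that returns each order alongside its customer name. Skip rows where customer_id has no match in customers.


INNER JOIN keeps only orders rows whose customer_id matches an id in customers. Walk through each order:
  - order 1 (Monitor): customer_id=2 -> matches Chris
  - order 2 (Notebook): customer_id=5 -> matches Tina
  - order 3 (Stapler): customer_id=NULL, no match -> dropped
  - order 4 (Charger): customer_id=NULL, no match -> dropped
So 2 of 4 rows are dropped.

SQL:
SELECT a.product, b.name AS customer
FROM orders a
INNER JOIN customers b ON a.customer_id = b.id

Result:
product  | customer
---------+---------
Monitor  | Chris   
Notebook | Tina    


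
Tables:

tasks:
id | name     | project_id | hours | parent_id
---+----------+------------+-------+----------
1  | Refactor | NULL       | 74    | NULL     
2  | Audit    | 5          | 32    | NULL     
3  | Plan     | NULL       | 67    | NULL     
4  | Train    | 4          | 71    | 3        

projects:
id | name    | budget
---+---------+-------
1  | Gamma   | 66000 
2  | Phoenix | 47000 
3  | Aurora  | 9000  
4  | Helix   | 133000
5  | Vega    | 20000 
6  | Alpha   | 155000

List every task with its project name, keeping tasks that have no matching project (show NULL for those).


LEFT JOIN keeps every row from tasks (the left table); where project_id has no match in projects, the project columns become NULL. Walk through each task:
  - task 1 (Refactor): project_id=NULL, no match -> kept with NULL
  - task 2 (Audit): project_id=5 -> matches Vega
  - task 3 (Plan): project_id=NULL, no match -> kept with NULL
  - task 4 (Train): project_id=4 -> matches Helix
All 4 rows appear; 2 have NULL project.

SQL:
SELECT a.name, b.name AS project
FROM tasks a
LEFT JOIN projects b ON a.project_id = b.id

Result:
name     | project
---------+--------
Refactor | NULL   
Audit    | Vega   
Plan     | NULL   
Train    | Helix  


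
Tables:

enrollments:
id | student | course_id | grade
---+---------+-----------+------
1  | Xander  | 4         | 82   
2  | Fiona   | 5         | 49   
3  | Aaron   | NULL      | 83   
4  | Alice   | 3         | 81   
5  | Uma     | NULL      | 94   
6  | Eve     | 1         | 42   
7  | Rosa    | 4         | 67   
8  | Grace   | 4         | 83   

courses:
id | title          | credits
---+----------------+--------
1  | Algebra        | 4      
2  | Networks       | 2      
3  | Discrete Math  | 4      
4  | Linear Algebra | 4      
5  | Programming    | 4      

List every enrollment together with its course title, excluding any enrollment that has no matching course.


INNER JOIN keeps only enrollments rows whose course_id matches an id in courses. Walk through each enrollment:
  - enrollment 1 (Xander): course_id=4 -> matches Linear Algebra
  - enrollment 2 (Fiona): course_id=5 -> matches Programming
  - enrollment 3 (Aaron): course_id=NULL, no match -> dropped
  - enrollment 4 (Alice): course_id=3 -> matches Discrete Math
  - enrollment 5 (Uma): course_id=NULL, no match -> dropped
  - enrollment 6 (Eve): course_id=1 -> matches Algebra
  - enrollment 7 (Rosa): course_id=4 -> matches Linear Algebra
  - enrollment 8 (Grace): course_id=4 -> matches Linear Algebra
So 2 of 8 rows are dropped.

SQL:
SELECT a.student, b.title AS course
FROM enrollments a
INNER JOIN courses b ON a.course_id = b.id

Result:
student | course        
--------+---------------
Xander  | Linear Algebra
Fiona   | Programming   
Alice   | Discrete Math 
Eve     | Algebra       
Rosa    | Linear Algebra
Grace   | Linear Algebra


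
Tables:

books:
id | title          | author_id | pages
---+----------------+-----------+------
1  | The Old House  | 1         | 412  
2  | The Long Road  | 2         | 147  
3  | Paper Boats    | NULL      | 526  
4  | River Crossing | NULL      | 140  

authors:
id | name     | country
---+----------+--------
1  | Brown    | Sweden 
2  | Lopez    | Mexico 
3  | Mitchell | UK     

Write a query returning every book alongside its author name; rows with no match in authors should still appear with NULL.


LEFT JOIN keeps every row from books (the left table); where author_id has no match in authors, the author columns become NULL. Walk through each book:
  - book 1 (The Old House): author_id=1 -> matches Brown
  - book 2 (The Long Road): author_id=2 -> matches Lopez
  - book 3 (Paper Boats): author_id=NULL, no match -> kept with NULL
  - book 4 (River Crossing): author_id=NULL, no match -> kept with NULL
All 4 rows appear; 2 have NULL author.

SQL:
SELECT a.title, b.name AS author
FROM books a
LEFT JOIN authors b ON a.author_id = b.id

Result:
title          | author
---------------+-------
The Old House  | Brown 
The Long Road  | Lopez 
Paper Boats    | NULL  
River Crossing | NULL  


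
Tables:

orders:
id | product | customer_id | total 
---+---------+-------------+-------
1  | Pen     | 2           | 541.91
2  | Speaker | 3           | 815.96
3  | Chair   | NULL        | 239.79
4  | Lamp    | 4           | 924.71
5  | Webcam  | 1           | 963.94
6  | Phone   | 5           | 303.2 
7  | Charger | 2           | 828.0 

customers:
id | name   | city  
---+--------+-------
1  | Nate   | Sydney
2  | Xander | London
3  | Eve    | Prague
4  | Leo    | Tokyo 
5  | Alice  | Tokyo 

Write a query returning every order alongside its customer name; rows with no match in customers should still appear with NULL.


LEFT JOIN keeps every row from orders (the left table); where customer_id has no match in customers, the customer columns become NULL. Walk through each order:
  - order 1 (Pen): customer_id=2 -> matches Xander
  - order 2 (Speaker): customer_id=3 -> matches Eve
  - order 3 (Chair): customer_id=NULL, no match -> kept with NULL
  - order 4 (Lamp): customer_id=4 -> matches Leo
  - order 5 (Webcam): customer_id=1 -> matches Nate
  - order 6 (Phone): customer_id=5 -> matches Alice
  - order 7 (Charger): customer_id=2 -> matches Xander
All 7 rows appear; 1 has NULL customer.

SQL:
SELECT a.product, b.name AS customer
FROM orders a
LEFT JOIN customers b ON a.customer_id = b.id

Result:
product | customer
--------+---------
Pen     | Xander  
Speaker | Eve     
Chair   | NULL    
Lamp    | Leo     
Webcam  | Nate    
Phone   | Alice   
Charger | Xander  


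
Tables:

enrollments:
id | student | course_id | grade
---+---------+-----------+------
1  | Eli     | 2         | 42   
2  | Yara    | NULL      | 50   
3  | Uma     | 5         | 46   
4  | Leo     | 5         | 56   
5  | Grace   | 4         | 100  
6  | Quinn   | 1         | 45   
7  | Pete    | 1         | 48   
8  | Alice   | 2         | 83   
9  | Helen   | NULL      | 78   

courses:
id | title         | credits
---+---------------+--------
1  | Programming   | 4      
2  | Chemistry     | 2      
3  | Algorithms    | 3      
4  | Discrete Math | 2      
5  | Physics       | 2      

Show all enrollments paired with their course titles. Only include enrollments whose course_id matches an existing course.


INNER JOIN keeps only enrollments rows whose course_id matches an id in courses. Walk through each enrollment:
  - enrollment 1 (Eli): course_id=2 -> matches Chemistry
  - enrollment 2 (Yara): course_id=NULL, no match -> dropped
  - enrollment 3 (Uma): course_id=5 -> matches Physics
  - enrollment 4 (Leo): course_id=5 -> matches Physics
  - enrollment 5 (Grace): course_id=4 -> matches Discrete Math
  - enrollment 6 (Quinn): course_id=1 -> matches Programming
  - enrollment 7 (Pete): course_id=1 -> matches Programming
  - enrollment 8 (Alice): course_id=2 -> matches Chemistry
  - enrollment 9 (Helen): course_id=NULL, no match -> dropped
So 2 of 9 rows are dropped.

SQL:
SELECT a.student, b.title AS course
FROM enrollments a
INNER JOIN courses b ON a.course_id = b.id

Result:
student | course       
--------+--------------
Eli     | Chemistry    
Uma     | Physics      
Leo     | Physics      
Grace   | Discrete Math
Quinn   | Programming  
Pete    | Programming  
Alice   | Chemistry    


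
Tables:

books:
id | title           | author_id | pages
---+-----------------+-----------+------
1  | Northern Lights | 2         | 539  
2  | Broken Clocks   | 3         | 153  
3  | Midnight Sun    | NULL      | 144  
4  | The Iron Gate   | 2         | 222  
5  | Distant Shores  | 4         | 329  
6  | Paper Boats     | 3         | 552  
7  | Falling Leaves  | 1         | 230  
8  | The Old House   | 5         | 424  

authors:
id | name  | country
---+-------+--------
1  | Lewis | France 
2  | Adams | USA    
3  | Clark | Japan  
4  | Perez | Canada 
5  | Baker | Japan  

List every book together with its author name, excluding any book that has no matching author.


INNER JOIN keeps only books rows whose author_id matches an id in authors. Walk through each book:
  - book 1 (Northern Lights): author_id=2 -> matches Adams
  - book 2 (Broken Clocks): author_id=3 -> matches Clark
  - book 3 (Midnight Sun): author_id=NULL, no match -> dropped
  - book 4 (The Iron Gate): author_id=2 -> matches Adams
  - book 5 (Distant Shores): author_id=4 -> matches Perez
  - book 6 (Paper Boats): author_id=3 -> matches Clark
  - book 7 (Falling Leaves): author_id=1 -> matches Lewis
  - book 8 (The Old House): author_id=5 -> matches Baker
So 1 of 8 rows is dropped.

SQL:
SELECT a.title, b.name AS author
FROM books a
INNER JOIN authors b ON a.author_id = b.id

Result:
title           | author
----------------+-------
Northern Lights | Adams 
Broken Clocks   | Clark 
The Iron Gate   | Adams 
Distant Shores  | Perez 
Paper Boats     | Clark 
Falling Leaves  | Lewis 
The Old House   | Baker 


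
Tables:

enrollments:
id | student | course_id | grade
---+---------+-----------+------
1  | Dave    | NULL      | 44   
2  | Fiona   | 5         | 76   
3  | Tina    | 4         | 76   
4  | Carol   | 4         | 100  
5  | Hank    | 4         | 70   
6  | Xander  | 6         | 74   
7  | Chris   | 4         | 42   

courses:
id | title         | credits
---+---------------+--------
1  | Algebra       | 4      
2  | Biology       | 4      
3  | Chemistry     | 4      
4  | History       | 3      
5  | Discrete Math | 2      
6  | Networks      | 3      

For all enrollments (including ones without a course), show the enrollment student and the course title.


LEFT JOIN keeps every row from enrollments (the left table); where course_id has no match in courses, the course columns become NULL. Walk through each enrollment:
  - enrollment 1 (Dave): course_id=NULL, no match -> kept with NULL
  - enrollment 2 (Fiona): course_id=5 -> matches Discrete Math
  - enrollment 3 (Tina): course_id=4 -> matches History
  - enrollment 4 (Carol): course_id=4 -> matches History
  - enrollment 5 (Hank): course_id=4 -> matches History
  - enrollment 6 (Xander): course_id=6 -> matches Networks
  - enrollment 7 (Chris): course_id=4 -> matches History
All 7 rows appear; 1 has NULL course.

SQL:
SELECT a.student, b.title AS course
FROM enrollments a
LEFT JOIN courses b ON a.course_id = b.id

Result:
student | course       
--------+--------------
Dave    | NULL         
Fiona   | Discrete Math
Tina    | History      
Carol   | History      
Hank    | History      
Xander  | Networks     
Chris   | History      


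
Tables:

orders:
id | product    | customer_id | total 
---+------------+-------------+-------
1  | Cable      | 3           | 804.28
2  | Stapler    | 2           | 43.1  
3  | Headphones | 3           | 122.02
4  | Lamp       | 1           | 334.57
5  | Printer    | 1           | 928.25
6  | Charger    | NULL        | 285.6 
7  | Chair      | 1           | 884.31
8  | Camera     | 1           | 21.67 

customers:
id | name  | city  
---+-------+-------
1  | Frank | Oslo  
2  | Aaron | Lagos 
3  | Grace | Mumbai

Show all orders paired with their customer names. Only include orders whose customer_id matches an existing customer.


INNER JOIN keeps only orders rows whose customer_id matches an id in customers. Walk through each order:
  - order 1 (Cable): customer_id=3 -> matches Grace
  - order 2 (Stapler): customer_id=2 -> matches Aaron
  - order 3 (Headphones): customer_id=3 -> matches Grace
  - order 4 (Lamp): customer_id=1 -> matches Frank
  - order 5 (Printer): customer_id=1 -> matches Frank
  - order 6 (Charger): customer_id=NULL, no match -> dropped
  - order 7 (Chair): customer_id=1 -> matches Frank
  - order 8 (Camera): customer_id=1 -> matches Frank
So 1 of 8 rows is dropped.

SQL:
SELECT a.product, b.name AS customer
FROM orders a
INNER JOIN customers b ON a.customer_id = b.id

Result:
product    | customer
-----------+---------
Cable      | Grace   
Stapler    | Aaron   
Headphones | Grace   
Lamp       | Frank   
Printer    | Frank   
Chair      | Frank   
Camera     | Frank   
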